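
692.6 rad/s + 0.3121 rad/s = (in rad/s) 692.9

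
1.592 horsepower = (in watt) 1187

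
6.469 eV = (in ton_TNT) 2.477e-28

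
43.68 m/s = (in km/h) 157.2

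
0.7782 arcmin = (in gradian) 0.01441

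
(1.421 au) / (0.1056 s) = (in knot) 3.913e+12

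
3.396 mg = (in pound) 7.487e-06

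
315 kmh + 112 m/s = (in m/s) 199.5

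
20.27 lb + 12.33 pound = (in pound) 32.6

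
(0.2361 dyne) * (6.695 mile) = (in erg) 2.544e+05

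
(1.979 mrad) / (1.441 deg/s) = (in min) 0.001311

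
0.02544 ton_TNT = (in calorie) 2.544e+07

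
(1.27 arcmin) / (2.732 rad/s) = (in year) 4.288e-12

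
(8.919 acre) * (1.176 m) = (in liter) 4.245e+07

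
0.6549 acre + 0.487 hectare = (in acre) 1.858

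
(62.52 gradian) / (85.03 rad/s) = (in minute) 0.0001925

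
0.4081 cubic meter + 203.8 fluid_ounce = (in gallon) 109.4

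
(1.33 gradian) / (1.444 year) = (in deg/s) 2.629e-08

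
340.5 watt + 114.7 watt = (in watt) 455.2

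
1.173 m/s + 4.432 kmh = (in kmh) 8.655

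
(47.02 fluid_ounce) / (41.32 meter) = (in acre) 8.316e-09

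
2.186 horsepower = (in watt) 1630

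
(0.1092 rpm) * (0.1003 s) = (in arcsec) 236.6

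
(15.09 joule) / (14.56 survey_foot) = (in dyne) 3.4e+05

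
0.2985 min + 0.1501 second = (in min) 0.301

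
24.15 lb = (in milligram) 1.095e+07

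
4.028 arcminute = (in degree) 0.06713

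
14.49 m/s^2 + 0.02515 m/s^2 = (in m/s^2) 14.52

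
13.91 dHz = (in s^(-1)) 1.391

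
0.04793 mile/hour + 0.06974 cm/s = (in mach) 6.498e-05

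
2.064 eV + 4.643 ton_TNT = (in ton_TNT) 4.643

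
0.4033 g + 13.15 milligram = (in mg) 416.5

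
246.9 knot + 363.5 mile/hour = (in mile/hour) 647.6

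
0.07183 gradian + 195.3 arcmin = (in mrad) 57.94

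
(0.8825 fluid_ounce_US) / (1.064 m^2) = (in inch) 0.0009657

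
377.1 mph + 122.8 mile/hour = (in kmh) 804.5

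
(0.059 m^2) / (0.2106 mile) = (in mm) 0.1741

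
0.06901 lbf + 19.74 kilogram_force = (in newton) 193.9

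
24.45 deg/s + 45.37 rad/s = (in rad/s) 45.8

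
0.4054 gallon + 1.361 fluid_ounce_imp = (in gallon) 0.4156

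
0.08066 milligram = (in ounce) 2.845e-06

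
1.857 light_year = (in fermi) 1.757e+31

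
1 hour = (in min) 60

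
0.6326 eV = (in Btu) 9.606e-23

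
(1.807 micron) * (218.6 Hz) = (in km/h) 0.001422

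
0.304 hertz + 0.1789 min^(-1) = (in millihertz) 307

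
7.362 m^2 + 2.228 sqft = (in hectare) 0.0007569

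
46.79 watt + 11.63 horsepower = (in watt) 8719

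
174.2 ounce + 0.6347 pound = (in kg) 5.226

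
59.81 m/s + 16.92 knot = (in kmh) 246.7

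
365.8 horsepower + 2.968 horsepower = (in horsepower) 368.8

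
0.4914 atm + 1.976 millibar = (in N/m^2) 4.999e+04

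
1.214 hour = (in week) 0.007226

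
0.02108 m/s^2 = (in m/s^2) 0.02108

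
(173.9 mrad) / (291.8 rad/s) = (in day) 6.898e-09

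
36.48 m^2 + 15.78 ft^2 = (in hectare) 0.003795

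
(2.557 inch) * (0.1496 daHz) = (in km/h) 0.3498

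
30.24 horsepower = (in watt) 2.255e+04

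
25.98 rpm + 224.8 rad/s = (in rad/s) 227.5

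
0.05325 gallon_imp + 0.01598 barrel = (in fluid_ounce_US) 94.09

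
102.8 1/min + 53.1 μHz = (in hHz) 0.01713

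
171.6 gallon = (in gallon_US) 171.6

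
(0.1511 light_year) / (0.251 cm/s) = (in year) 1.806e+10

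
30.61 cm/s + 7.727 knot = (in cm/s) 428.1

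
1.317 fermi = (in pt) 3.733e-12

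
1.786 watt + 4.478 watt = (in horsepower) 0.0084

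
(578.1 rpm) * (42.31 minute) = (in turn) 2.446e+04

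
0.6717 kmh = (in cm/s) 18.66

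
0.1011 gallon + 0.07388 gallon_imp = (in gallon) 0.1898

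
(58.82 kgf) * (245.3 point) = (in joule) 49.92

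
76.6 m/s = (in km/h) 275.8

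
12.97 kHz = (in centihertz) 1.297e+06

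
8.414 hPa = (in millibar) 8.414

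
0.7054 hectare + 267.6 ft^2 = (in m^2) 7079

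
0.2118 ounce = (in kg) 0.006004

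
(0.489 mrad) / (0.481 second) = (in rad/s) 0.001017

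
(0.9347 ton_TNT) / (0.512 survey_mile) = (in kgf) 4.84e+05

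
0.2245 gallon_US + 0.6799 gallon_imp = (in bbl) 0.02479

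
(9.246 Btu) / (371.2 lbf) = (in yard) 6.461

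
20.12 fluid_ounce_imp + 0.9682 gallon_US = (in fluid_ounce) 143.3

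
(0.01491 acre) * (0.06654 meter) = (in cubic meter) 4.015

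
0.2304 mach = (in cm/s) 7845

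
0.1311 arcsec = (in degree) 3.642e-05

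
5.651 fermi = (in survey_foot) 1.854e-14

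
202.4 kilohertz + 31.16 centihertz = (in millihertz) 2.024e+08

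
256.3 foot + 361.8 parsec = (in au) 7.463e+07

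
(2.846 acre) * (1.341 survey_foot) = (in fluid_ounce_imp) 1.657e+08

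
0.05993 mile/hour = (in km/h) 0.09645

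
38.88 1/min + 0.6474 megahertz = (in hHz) 6474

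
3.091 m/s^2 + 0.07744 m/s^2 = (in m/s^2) 3.168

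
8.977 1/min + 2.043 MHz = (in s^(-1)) 2.043e+06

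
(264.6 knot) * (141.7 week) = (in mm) 1.167e+13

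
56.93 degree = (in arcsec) 2.049e+05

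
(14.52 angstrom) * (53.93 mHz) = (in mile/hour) 1.752e-10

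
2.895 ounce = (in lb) 0.1809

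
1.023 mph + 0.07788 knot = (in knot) 0.9668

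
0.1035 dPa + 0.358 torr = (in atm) 0.0004712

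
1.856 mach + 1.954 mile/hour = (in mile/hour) 1416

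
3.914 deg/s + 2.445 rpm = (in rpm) 3.097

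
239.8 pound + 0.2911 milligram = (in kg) 108.8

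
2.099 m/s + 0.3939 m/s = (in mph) 5.576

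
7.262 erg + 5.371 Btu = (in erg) 5.667e+10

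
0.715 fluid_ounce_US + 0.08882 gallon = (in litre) 0.3574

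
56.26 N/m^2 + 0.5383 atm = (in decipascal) 5.46e+05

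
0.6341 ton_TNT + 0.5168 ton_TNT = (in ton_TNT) 1.151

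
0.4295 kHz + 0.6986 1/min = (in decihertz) 4295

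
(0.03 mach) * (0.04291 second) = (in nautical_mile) 0.0002367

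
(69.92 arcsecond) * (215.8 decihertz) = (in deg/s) 0.4191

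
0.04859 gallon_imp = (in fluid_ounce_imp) 7.774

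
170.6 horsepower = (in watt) 1.272e+05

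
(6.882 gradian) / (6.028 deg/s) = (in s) 1.028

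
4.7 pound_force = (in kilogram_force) 2.132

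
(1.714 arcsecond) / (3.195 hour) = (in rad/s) 7.225e-10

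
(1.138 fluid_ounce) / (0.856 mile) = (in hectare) 2.443e-12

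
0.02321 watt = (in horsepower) 3.113e-05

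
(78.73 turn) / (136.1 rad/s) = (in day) 4.207e-05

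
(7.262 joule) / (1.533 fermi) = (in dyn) 4.737e+20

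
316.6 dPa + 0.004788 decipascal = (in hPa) 0.3166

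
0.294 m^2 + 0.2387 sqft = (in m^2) 0.3162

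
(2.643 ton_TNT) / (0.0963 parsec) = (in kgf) 3.795e-07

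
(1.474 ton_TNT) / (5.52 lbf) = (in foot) 8.24e+08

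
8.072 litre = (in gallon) 2.132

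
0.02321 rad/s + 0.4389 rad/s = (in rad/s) 0.4621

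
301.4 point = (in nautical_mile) 5.741e-05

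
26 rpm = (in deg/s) 156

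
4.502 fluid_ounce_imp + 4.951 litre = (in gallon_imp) 1.117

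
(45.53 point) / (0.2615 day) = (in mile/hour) 1.59e-06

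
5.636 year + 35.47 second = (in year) 5.636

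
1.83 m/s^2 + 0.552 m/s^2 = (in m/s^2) 2.382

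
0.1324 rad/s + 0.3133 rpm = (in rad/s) 0.1652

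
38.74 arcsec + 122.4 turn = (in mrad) 7.691e+05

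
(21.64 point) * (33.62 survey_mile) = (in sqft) 4446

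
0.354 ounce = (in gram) 10.04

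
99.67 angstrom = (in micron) 0.009967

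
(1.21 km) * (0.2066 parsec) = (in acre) 1.906e+15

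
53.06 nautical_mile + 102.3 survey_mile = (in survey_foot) 8.625e+05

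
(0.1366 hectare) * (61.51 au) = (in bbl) 7.906e+16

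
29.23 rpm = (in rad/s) 3.061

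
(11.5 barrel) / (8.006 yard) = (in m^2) 0.2498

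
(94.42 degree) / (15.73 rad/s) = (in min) 0.001746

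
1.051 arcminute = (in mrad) 0.3057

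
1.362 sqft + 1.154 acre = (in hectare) 0.467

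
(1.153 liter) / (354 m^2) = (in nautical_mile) 1.759e-09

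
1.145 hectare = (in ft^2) 1.232e+05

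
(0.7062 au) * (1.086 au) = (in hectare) 1.716e+18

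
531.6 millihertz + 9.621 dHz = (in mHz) 1494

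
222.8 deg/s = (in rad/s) 3.889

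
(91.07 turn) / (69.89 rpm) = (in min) 1.303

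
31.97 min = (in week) 0.003172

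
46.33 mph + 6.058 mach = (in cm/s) 2.083e+05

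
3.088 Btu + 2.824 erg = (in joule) 3258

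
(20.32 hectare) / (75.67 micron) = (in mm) 2.685e+12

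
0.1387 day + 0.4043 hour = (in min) 224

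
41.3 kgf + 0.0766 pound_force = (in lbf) 91.13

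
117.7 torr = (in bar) 0.1569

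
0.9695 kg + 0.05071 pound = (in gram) 992.5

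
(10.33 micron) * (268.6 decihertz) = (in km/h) 0.0009989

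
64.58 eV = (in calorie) 2.473e-18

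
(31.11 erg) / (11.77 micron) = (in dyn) 2.643e+04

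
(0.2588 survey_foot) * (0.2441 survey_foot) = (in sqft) 0.06317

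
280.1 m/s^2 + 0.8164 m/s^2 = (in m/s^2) 280.9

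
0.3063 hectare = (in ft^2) 3.297e+04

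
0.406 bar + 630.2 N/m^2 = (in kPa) 41.23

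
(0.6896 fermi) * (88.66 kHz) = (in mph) 1.368e-10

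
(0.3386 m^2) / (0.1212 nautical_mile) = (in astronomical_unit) 1.008e-14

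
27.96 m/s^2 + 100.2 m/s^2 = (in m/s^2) 128.2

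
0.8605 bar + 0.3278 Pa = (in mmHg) 645.4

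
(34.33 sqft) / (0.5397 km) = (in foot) 0.01939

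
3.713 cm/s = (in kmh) 0.1337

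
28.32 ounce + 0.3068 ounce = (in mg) 8.116e+05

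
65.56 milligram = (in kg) 6.556e-05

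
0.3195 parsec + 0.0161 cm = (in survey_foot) 3.234e+16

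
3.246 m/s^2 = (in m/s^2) 3.246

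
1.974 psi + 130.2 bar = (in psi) 1890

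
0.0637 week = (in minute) 642.1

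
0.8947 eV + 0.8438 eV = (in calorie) 6.657e-20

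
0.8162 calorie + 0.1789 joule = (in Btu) 0.003406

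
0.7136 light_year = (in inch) 2.658e+17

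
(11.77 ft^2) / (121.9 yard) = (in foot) 0.03218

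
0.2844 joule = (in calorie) 0.06797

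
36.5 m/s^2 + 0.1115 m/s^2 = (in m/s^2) 36.61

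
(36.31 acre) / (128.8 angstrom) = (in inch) 4.492e+14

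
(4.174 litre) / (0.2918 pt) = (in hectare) 0.004055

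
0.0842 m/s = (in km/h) 0.3031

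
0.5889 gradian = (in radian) 0.00925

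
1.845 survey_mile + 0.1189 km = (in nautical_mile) 1.667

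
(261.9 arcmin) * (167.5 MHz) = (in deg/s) 7.311e+08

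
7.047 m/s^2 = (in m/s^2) 7.047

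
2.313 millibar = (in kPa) 0.2313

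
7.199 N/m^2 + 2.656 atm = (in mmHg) 2019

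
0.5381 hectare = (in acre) 1.33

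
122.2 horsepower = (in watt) 9.112e+04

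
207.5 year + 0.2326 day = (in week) 1.082e+04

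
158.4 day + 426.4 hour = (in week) 25.17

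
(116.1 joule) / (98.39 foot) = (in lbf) 0.8703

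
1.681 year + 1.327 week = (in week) 88.98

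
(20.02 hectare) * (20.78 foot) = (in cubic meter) 1.268e+06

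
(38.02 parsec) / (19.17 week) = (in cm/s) 1.012e+13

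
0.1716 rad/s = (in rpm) 1.639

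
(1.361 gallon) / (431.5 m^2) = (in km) 1.194e-08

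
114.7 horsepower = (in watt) 8.553e+04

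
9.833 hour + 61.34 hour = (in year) 0.008125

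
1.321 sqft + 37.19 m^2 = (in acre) 0.00922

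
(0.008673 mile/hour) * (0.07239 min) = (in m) 0.01684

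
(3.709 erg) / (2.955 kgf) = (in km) 1.28e-11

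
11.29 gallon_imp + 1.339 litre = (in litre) 52.66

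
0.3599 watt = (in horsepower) 0.0004826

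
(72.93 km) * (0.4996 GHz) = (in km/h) 1.312e+14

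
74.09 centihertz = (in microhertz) 7.409e+05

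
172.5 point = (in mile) 3.781e-05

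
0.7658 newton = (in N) 0.7658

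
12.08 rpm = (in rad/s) 1.265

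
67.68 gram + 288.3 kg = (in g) 2.884e+05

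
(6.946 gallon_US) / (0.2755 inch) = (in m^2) 3.757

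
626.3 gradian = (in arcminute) 3.382e+04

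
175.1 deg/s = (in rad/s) 3.056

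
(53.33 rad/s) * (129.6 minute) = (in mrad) 4.147e+08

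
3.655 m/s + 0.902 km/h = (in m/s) 3.906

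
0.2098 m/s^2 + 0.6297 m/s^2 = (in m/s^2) 0.8395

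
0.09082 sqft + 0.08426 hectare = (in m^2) 842.6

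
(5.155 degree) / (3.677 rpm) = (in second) 0.2337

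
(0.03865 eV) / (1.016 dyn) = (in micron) 6.095e-10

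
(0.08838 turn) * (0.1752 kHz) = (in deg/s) 5574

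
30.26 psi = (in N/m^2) 2.086e+05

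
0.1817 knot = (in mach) 0.0002745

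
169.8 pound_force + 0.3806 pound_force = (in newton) 757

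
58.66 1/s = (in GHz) 5.866e-08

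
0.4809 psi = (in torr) 24.87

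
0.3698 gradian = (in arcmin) 19.97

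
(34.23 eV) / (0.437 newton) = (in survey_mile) 7.798e-21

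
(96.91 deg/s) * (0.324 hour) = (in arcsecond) 4.069e+08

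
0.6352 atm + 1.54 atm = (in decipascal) 2.204e+06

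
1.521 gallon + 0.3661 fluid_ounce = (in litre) 5.768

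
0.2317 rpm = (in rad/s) 0.02426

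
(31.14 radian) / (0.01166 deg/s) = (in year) 0.004852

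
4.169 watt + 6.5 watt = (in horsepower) 0.01431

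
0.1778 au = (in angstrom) 2.66e+20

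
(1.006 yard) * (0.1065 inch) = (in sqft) 0.02678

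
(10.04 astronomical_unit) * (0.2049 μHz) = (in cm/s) 3.078e+07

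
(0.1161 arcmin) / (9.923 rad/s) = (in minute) 5.672e-08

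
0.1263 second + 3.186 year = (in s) 1.005e+08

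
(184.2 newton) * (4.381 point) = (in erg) 2.847e+06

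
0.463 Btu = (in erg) 4.885e+09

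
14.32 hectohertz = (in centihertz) 1.432e+05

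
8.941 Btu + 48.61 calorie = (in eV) 6.015e+22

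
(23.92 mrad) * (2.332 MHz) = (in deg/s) 3.196e+06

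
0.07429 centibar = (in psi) 0.01077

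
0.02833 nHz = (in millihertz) 2.833e-08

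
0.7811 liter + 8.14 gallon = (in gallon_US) 8.346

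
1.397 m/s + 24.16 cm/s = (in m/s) 1.639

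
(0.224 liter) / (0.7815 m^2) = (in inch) 0.01128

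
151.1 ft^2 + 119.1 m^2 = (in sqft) 1433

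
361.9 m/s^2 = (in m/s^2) 361.9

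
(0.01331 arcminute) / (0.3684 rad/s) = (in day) 1.216e-10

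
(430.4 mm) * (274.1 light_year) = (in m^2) 1.116e+18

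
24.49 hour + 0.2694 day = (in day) 1.29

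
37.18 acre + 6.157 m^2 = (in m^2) 1.505e+05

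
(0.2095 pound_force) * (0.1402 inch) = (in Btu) 3.145e-06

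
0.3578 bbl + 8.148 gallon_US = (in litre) 87.73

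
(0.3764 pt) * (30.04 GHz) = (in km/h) 1.436e+07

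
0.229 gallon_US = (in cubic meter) 0.0008669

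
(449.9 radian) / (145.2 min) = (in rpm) 0.4931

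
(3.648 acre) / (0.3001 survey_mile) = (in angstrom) 3.057e+11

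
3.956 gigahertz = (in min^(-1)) 2.374e+11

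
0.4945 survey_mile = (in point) 2.256e+06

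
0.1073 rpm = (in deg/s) 0.6438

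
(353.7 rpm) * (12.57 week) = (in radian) 2.816e+08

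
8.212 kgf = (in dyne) 8.053e+06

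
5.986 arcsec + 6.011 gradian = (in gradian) 6.013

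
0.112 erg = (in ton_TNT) 2.677e-18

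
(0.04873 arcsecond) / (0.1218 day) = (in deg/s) 1.286e-09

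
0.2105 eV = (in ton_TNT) 8.061e-30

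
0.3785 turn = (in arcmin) 8176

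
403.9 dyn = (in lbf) 0.000908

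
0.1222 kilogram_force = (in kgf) 0.1222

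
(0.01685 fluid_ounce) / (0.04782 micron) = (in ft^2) 112.2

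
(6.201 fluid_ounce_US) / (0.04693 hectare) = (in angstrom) 3908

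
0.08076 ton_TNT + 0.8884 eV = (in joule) 3.379e+08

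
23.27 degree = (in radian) 0.4061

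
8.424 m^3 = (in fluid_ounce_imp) 2.965e+05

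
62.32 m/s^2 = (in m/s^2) 62.32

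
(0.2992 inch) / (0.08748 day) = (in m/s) 1.005e-06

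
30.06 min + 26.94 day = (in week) 3.852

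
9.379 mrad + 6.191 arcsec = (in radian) 0.009409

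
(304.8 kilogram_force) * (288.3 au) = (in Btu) 1.222e+14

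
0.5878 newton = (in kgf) 0.05994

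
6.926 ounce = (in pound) 0.4329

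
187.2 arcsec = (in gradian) 0.05778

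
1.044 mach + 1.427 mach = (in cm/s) 8.414e+04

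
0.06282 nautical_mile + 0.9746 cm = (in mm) 1.164e+05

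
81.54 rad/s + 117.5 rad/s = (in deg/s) 1.14e+04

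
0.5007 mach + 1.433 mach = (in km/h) 2370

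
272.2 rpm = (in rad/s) 28.5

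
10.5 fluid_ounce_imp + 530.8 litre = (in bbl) 3.341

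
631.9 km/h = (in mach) 0.5155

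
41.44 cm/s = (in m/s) 0.4144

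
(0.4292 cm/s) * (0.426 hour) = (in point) 1.866e+04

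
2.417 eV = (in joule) 3.872e-19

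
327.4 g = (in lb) 0.7218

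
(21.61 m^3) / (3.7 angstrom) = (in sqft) 6.287e+11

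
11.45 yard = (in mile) 0.006506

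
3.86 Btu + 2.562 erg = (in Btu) 3.86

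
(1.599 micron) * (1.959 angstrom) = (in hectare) 3.132e-20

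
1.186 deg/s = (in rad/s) 0.0207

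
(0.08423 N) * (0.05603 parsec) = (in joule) 1.456e+14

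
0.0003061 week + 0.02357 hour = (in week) 0.0004464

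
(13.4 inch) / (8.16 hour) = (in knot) 2.252e-05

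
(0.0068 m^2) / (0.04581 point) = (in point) 1.193e+06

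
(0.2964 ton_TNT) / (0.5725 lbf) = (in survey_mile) 3.026e+05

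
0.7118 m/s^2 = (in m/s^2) 0.7118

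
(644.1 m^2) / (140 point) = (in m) 1.304e+04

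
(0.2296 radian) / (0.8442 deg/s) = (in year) 4.941e-07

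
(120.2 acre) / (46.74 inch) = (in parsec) 1.328e-11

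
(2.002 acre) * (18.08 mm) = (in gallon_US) 3.87e+04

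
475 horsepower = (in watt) 3.542e+05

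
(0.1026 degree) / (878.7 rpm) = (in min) 3.243e-07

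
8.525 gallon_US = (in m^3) 0.03227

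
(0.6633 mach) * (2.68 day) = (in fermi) 5.23e+22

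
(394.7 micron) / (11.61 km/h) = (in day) 1.417e-09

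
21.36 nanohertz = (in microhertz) 0.02136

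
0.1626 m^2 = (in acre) 4.018e-05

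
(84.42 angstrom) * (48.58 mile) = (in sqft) 0.007104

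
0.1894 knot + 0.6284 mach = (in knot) 416.1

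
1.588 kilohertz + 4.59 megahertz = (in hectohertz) 4.592e+04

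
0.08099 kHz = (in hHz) 0.8099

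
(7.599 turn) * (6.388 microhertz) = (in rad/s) 0.000305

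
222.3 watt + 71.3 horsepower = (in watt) 5.339e+04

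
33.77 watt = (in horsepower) 0.04529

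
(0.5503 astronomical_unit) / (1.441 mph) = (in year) 4052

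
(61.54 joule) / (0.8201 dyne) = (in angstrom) 7.504e+16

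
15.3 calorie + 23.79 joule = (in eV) 5.48e+20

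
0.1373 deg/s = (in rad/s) 0.002396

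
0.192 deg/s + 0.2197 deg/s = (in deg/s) 0.4117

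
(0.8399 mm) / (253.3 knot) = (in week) 1.066e-11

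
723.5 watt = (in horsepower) 0.9702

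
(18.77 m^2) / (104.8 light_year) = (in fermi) 0.01893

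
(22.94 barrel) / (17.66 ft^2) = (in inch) 87.52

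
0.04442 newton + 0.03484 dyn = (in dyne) 4442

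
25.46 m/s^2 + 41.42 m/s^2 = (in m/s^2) 66.88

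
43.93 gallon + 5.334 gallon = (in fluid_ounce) 6306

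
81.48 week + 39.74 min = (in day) 570.4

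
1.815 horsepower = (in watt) 1353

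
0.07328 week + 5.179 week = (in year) 0.1007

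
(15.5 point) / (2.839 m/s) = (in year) 6.107e-11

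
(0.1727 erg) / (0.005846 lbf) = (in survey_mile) 4.127e-10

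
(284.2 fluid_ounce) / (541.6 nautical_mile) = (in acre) 2.071e-12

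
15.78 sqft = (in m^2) 1.466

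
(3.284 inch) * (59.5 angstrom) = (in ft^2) 5.342e-09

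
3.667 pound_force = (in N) 16.31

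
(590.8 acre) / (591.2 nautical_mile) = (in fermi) 2.184e+15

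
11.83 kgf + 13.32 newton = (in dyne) 1.293e+07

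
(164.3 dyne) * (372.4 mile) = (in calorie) 235.3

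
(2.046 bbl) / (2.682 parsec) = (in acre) 9.713e-22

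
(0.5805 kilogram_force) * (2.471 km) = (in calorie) 3362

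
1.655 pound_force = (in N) 7.362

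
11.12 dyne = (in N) 0.0001112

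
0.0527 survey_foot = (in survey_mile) 9.981e-06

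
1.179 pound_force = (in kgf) 0.5348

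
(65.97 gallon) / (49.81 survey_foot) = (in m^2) 0.01645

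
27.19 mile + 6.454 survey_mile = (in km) 54.14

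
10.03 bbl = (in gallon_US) 421.3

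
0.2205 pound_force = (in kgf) 0.1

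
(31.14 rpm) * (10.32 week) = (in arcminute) 6.997e+10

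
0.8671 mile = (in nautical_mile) 0.7535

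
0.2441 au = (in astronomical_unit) 0.2441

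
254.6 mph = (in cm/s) 1.138e+04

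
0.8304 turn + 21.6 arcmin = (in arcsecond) 1.077e+06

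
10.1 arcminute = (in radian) 0.002938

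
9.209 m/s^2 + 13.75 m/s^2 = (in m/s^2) 22.96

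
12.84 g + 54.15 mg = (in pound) 0.02843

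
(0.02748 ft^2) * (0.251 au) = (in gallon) 2.532e+10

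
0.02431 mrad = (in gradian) 0.001548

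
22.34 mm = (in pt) 63.33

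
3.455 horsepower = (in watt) 2576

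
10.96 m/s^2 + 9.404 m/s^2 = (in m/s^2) 20.36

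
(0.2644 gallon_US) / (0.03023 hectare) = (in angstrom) 3.311e+04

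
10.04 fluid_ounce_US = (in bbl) 0.001868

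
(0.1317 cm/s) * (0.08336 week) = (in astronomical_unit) 4.438e-10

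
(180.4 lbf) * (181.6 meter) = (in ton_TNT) 3.483e-05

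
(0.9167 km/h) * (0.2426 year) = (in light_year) 2.059e-10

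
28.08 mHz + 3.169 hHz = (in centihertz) 3.169e+04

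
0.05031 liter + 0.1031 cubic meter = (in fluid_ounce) 3488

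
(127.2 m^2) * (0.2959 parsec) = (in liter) 1.161e+21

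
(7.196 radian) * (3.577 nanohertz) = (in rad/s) 2.574e-08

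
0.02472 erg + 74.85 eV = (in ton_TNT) 5.908e-19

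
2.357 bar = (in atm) 2.326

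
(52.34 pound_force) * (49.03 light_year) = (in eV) 6.741e+38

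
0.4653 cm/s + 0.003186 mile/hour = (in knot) 0.01181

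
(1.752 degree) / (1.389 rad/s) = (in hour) 6.115e-06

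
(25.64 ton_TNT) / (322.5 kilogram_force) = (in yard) 3.71e+07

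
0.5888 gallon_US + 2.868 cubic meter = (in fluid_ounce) 9.705e+04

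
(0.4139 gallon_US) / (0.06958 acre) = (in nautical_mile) 3.004e-09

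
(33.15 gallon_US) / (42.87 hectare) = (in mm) 0.0002927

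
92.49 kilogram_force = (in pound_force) 203.9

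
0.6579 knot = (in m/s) 0.3385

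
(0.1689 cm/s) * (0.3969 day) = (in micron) 5.792e+07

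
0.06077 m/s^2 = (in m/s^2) 0.06077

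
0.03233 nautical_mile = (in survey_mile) 0.0372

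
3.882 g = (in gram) 3.882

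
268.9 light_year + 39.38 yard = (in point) 7.211e+21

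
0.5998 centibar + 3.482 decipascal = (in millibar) 6.001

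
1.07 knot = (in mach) 0.001617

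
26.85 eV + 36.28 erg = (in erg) 36.28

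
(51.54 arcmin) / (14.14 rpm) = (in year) 3.211e-10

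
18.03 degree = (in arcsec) 6.491e+04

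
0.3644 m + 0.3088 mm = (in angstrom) 3.647e+09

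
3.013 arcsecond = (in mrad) 0.01461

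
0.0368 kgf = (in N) 0.3609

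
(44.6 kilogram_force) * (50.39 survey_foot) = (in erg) 6.718e+10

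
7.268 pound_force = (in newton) 32.33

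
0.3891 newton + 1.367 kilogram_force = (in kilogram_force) 1.407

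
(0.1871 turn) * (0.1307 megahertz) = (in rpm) 1.467e+06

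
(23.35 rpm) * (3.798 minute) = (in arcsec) 1.149e+08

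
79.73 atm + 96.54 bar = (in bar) 177.3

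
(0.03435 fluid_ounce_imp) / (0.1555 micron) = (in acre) 0.001551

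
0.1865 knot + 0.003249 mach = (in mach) 0.003531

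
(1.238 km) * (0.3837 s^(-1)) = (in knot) 923.4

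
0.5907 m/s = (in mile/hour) 1.321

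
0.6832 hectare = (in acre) 1.688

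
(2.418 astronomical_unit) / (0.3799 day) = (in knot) 2.142e+07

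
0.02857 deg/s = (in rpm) 0.004762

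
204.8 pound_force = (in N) 911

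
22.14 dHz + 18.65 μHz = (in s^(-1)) 2.214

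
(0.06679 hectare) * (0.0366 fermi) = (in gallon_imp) 5.377e-12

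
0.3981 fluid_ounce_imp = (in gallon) 0.002988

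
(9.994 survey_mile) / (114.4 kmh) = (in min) 8.436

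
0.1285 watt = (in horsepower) 0.0001723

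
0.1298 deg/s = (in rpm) 0.02163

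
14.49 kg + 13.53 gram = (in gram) 1.45e+04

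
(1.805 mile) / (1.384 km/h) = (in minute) 125.9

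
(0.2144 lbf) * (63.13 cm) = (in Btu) 0.0005707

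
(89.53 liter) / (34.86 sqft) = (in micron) 2.764e+04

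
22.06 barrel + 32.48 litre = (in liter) 3540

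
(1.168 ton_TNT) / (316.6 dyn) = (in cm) 1.544e+14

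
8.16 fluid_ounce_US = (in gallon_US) 0.06375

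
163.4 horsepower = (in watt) 1.218e+05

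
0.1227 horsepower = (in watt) 91.5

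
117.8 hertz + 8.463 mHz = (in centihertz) 1.178e+04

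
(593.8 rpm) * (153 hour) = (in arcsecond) 7.065e+12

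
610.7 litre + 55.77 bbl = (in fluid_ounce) 3.205e+05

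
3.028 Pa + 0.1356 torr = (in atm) 0.0002083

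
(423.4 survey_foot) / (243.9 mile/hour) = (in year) 3.753e-08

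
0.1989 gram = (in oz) 0.007016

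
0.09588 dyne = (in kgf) 9.777e-08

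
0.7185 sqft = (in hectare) 6.675e-06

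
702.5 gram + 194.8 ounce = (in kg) 6.225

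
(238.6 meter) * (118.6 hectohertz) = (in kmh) 1.019e+07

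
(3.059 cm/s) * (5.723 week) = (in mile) 65.79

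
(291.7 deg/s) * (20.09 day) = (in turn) 1.406e+06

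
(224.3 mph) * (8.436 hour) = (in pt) 8.632e+09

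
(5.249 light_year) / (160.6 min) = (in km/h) 1.855e+13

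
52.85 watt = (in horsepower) 0.07087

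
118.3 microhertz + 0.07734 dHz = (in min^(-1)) 0.4711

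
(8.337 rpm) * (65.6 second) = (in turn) 9.115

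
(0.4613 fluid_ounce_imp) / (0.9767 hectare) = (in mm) 1.342e-06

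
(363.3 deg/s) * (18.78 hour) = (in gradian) 2.729e+07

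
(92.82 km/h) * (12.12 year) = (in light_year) 1.042e-06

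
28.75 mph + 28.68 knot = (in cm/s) 2761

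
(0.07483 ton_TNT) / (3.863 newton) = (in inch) 3.191e+09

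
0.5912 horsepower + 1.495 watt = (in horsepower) 0.5932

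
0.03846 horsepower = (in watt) 28.68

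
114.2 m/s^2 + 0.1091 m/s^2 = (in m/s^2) 114.3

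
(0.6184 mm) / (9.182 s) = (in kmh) 0.0002425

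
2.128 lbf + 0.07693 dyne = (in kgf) 0.9652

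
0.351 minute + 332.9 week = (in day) 2330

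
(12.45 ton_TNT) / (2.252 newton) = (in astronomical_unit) 0.1546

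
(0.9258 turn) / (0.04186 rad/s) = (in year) 4.406e-06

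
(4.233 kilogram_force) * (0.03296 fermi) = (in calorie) 3.27e-16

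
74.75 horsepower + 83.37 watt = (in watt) 5.582e+04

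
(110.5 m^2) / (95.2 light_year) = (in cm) 1.227e-14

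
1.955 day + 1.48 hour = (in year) 0.005525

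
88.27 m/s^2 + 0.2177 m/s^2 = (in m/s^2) 88.49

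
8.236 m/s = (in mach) 0.02419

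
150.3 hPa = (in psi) 2.18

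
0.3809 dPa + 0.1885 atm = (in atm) 0.1885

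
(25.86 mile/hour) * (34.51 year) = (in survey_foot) 4.128e+10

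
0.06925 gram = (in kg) 6.925e-05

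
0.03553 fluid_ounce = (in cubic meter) 1.051e-06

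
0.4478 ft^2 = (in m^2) 0.0416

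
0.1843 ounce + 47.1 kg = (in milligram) 4.711e+07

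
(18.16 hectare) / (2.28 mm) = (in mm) 7.965e+10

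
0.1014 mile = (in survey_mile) 0.1014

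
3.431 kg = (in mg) 3.431e+06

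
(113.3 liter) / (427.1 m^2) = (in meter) 0.0002653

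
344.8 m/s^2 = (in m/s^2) 344.8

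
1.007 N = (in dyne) 1.007e+05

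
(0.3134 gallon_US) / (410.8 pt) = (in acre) 2.023e-06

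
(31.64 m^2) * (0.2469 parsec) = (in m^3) 2.411e+17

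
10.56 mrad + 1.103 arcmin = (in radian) 0.01088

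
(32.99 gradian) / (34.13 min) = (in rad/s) 0.0002531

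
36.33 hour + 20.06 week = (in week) 20.28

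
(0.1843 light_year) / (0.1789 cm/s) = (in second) 9.746e+17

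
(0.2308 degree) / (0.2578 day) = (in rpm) 1.727e-06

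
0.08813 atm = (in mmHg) 66.98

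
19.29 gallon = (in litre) 73.02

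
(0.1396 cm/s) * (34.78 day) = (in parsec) 1.359e-13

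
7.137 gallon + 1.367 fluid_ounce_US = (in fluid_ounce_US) 914.9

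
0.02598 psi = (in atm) 0.001768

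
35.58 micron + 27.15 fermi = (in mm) 0.03558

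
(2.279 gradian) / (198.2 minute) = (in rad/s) 3.01e-06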